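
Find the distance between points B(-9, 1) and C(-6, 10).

The horizontal distance is |-6 - -9| = 3 and the vertical distance is |10 - 1| = 9.
By the Pythagorean theorem, d = sqrt(3^2 + 9^2) = sqrt(90) = 3*sqrt(10).

3*sqrt(10)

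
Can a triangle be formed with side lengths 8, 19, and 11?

Check the triangle inequality: 8 + 11 = 19 ≤ 19.
Since the sum of two sides does not exceed the third, no triangle can be formed.

No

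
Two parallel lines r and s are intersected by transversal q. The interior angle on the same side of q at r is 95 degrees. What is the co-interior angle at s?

Co-interior angles (same-side interior) formed by parallel lines and a transversal are supplementary (sum to 180 degrees).
The given angle is 95 degrees.
The co-interior angle = 180 - 95 = 85 degrees.

85 degrees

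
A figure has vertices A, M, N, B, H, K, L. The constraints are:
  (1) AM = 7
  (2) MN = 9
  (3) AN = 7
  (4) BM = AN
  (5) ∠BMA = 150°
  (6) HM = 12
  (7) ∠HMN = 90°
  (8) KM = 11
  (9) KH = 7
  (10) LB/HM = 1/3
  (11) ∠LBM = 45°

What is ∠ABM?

From the given relations: BM = AN = 7.
Step 1: By the law of cosines on triangle BMA: BA² = 7² + 7² − 2·7·7·cos(150°) = 182.87, so BA ≈ 13.52.
Step 2: By the inverse law of cosines on triangle ABM: cos(∠ABM) = (13.52² + 7² − 7²) / (2·13.52·7) = 182.87/189.32 = 0.9659, so ∠ABM = 15°.

Therefore, the measure of angle ∠ABM = 15°.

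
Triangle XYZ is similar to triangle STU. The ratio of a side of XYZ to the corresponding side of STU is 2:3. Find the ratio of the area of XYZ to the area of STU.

Area scales with the square of linear dimensions. If every length is multiplied by 2/3, then the area is multiplied by (2/3)^2 = 4/9.
The area ratio is 4:9.

4:9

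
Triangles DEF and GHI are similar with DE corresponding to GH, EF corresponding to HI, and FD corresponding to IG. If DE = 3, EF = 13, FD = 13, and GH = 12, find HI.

Similar triangles have proportional sides. Setting up the proportion:
GH / DE = HI / EF
12 / 3 = HI / 13
HI = 13 * 12 / 3 = 52.

52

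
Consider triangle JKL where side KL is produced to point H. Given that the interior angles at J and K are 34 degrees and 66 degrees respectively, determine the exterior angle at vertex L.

Exterior angle = 34 + 66 = 100 degrees (exterior angle theorem).

100 degrees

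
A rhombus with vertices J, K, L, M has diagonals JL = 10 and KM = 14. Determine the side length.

In a rhombus, the diagonals bisect each other perpendicularly, creating four congruent right triangles.
Each triangle has legs 5 (half of 10) and 7 (half of 14).
The hypotenuse of each right triangle is a side of the rhombus:
side = sqrt(5^2 + 7^2) = sqrt(74)

sqrt(74)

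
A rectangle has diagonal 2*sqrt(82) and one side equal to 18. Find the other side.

b = sqrt(d^2 - a^2) = sqrt(328 - 324) = sqrt(4) = 2

2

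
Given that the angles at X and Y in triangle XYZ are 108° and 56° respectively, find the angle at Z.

By the triangle angle sum property, the three interior angles of any triangle add up to 180°.
We know angle X = 108° and angle Y = 56°, so their sum is 164°.
Therefore angle Z = 180° - 164° = 16°.

16 degrees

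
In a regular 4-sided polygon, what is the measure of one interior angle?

Each interior angle of a regular n-gon is (n - 2) * 180 / n.
For n = 4: (4 - 2) * 180 / 4 = 360/4 = 90 degrees.

90 degrees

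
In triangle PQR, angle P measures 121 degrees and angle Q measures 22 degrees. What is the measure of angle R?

angle R = 180 - 121 - 22 = 37 degrees.

37 degrees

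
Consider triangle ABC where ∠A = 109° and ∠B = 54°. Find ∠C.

Let angle C = x. Then 109 + 54 + x = 180.
x = 180 - 163 = 17 degrees.

17 degrees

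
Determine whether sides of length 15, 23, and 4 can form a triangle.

No.
The triangle inequality is violated: 15 + 4 = 19 ≤ 23.
These lengths cannot form a triangle.

No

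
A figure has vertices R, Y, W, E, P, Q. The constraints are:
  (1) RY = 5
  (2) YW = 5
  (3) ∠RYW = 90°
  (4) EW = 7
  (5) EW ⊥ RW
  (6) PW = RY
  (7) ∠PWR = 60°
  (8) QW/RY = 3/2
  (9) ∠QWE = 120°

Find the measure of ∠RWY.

Step 1: By the law of cosines on triangle WYR: WR² = 5² + 5² − 2·5·5·cos(90°) = 50, so WR = 5·√2.
Step 2: By the inverse law of cosines on triangle RWY: cos(∠RWY) = ((5·√2)² + 5² − 5²) / (2·5·√2·5) = 50/70.71 = 0.7071, so ∠RWY = 45°.

Therefore, the measure of angle ∠RWY = 45°.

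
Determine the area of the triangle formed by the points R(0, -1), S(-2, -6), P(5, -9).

Using the Shoelace formula for a triangle:
Area = (1/2)|x0(y1 - y2) + x1(y2 - y0) + x2(y0 - y1)|
Area = (1/2)|0(-6 - -9) + -2(-9 - -1) + 5(-1 - -6)|
Area = (1/2)|0 + 16 + 25|
Area = (1/2)|41|
Area = (1/2)(41)
Area = 41/2

41/2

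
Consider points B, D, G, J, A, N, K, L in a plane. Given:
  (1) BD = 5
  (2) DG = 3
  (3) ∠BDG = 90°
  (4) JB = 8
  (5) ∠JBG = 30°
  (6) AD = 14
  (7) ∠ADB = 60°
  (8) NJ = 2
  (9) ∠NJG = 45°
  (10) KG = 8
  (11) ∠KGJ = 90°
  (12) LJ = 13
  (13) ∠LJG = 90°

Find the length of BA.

Step 1: By the law of cosines on triangle BDA: BA² = 5² + 14² − 2·5·14·cos(60°) = 151, so BA = √151.

Therefore, the length of BA = √151.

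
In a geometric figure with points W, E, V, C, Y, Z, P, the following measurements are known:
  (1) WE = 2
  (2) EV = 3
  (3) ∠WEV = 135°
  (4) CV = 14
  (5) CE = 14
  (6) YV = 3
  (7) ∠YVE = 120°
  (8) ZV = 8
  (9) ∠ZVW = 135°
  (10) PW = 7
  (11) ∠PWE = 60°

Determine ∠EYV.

Step 1: By the law of cosines on triangle YVE: YE² = 3² + 3² − 2·3·3·cos(120°) = 27, so YE = 3·√3.
Step 2: By the inverse law of cosines on triangle EYV: cos(∠EYV) = ((3·√3)² + 3² − 3²) / (2·3·√3·3) = 27/31.18 = 0.866, so ∠EYV = 30°.

Therefore, the measure of angle ∠EYV = 30°.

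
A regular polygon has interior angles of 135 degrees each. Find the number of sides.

The exterior angle is the supplement of the interior angle: 180 - 135 = 45 degrees.
Since the exterior angles of any convex polygon sum to 360 degrees, the number of sides is 360 / 45 = 8.

8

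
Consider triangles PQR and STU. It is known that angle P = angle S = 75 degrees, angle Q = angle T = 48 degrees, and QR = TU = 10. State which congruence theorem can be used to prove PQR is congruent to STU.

The given information provides:
angle P = angle S = 75 degrees, angle Q = angle T = 48 degrees, and QR = TU = 10
This matches the AAS congruence theorem.
Two pairs of corresponding angles and a non-included side are equal (Angle-Angle-Side).

AAS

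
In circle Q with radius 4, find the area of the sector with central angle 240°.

Sector area = π(4²)(2/3) = 32*pi/3

32*pi/3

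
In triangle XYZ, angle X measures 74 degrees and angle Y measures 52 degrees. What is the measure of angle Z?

The interior angles sum to 180°: angle Z = 180 - 74 - 52 = 54°.
The triangle is acute (angles 74°, 52°, 54°).

54 degrees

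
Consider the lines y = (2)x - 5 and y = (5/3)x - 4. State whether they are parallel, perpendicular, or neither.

Slope of line 1: m1 = 2
Slope of line 2: m2 = 5/3
m1 != m2 and m1*m2 = 10/3 != -1. Neither.

Neither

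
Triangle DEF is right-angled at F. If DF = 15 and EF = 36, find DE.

By the Pythagorean theorem: DE^2 = DF^2 + EF^2
DE^2 = 15^2 + 36^2 = 225 + 1296 = 1521
DE = sqrt(1521) = 39

39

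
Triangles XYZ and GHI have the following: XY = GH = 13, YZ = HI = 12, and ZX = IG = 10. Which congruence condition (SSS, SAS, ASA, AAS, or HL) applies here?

Consider the given information: XY = GH = 13, YZ = HI = 12, and ZX = IG = 10
This is not SAS or HL: SAS requires two sides and the included angle between them. HL only applies to right triangles with matching hypotenuse and leg.
The correct criterion is SSS. All three pairs of corresponding sides are equal (Side-Side-Side).

SSS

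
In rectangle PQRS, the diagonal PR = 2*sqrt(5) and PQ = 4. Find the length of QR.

The diagonal of a rectangle forms a right triangle with the two sides.
Rearranging the Pythagorean theorem: missing side = sqrt(d^2 - known^2).
= sqrt(20 - 16) = sqrt(4) = 2.

2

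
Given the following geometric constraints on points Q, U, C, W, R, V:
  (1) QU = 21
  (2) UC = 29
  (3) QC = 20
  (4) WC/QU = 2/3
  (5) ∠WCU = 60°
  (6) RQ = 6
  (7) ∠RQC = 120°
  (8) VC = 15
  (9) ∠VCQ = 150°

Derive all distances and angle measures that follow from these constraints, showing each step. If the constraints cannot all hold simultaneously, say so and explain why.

The constraints are consistent.

From the given relations:
  WC = 2/3·QU = 2/3·21 = 14

Step 1: From QC = 20, CV = 15, and ∠QCV = 150°, by the law of cosines:
  QV² = QC² + CV² - 2·QC·CV·cos(150°) = 400 + 225 + 519.6 = 1145
  QV ≈ 33.83

Step 2: From UC = 29, CW = 14, and ∠UCW = 60°, by the law of cosines:
  UW² = UC² + CW² - 2·UC·CW·cos(60°) = 841 + 196 - 406 = 631
  UW ≈ 25.12

Step 3: From CQ = 20, QR = 6, and ∠CQR = 120°, by the law of cosines:
  CR² = CQ² + QR² - 2·CQ·QR·cos(120°) = 400 + 36 + 120 = 556
  CR = 2·√139

Step 4: From QC = 20, QU = 21, CU = 29, by the inverse law of cosines:
  cos(∠CQU) = (QC² + QU² - CU²) / (2·QC·QU)
  ∠CQU = 90°

Step 5: From UC = 29, UQ = 21, CQ = 20, by the inverse law of cosines:
  cos(∠CUQ) = (UC² + UQ² - CQ²) / (2·UC·UQ)
  ∠CUQ = 43.6°

Step 6: From CQ = 20, CU = 29, QU = 21, by the inverse law of cosines:
  cos(∠QCU) = (CQ² + CU² - QU²) / (2·CQ·CU)
  ∠QCU = 46.4°

Step 7: From QC = 20, QV = 33.83, CV = 15, by the inverse law of cosines:
  cos(∠CQV) = (QC² + QV² - CV²) / (2·QC·QV)
  ∠CQV = 12.81°

Step 8: From UC = 29, UW = 25.12, CW = 14, by the inverse law of cosines:
  cos(∠CUW) = (UC² + UW² - CW²) / (2·UC·UW)
  ∠CUW = 28.86°

Step 9: From CQ = 20, CR = 2·√139, QR = 6, by the inverse law of cosines:
  cos(∠QCR) = (CQ² + CR² - QR²) / (2·CQ·CR)
  ∠QCR = 12.73°

Step 10: From WC = 14, WU = 25.12, CU = 29, by the inverse law of cosines:
  cos(∠CWU) = (WC² + WU² - CU²) / (2·WC·WU)
  ∠CWU = 91.14°

Step 11: From RC = 2·√139, RQ = 6, CQ = 20, by the inverse law of cosines:
  cos(∠CRQ) = (RC² + RQ² - CQ²) / (2·RC·RQ)
  ∠CRQ = 47.27°

Step 12: From VC = 15, VQ = 33.83, CQ = 20, by the inverse law of cosines:
  cos(∠CVQ) = (VC² + VQ² - CQ²) / (2·VC·VQ)
  ∠CVQ = 17.19°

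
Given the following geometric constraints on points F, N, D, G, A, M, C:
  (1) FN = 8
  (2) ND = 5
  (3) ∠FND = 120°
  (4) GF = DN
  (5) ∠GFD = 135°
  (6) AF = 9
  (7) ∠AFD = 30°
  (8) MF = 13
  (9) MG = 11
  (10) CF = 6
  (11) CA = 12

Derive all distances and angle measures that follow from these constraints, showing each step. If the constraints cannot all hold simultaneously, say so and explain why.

The constraints are consistent.

From the given relations:
  GF = DN = 5

Step 1: From FN = 8, ND = 5, and ∠FND = 120°, by the law of cosines:
  FD² = FN² + ND² - 2·FN·ND·cos(120°) = 64 + 25 + 40 = 129
  FD = √129

Step 2: From FA = 9, FC = 6, AC = 12, by the inverse law of cosines:
  cos(∠AFC) = (FA² + FC² - AC²) / (2·FA·FC)
  ∠AFC = 104.48°

Step 3: From FG = 5, FM = 13, GM = 11, by the inverse law of cosines:
  cos(∠GFM) = (FG² + FM² - GM²) / (2·FG·FM)
  ∠GFM = 55.84°

Step 4: From GF = 5, GM = 11, FM = 13, by the inverse law of cosines:
  cos(∠FGM) = (GF² + GM² - FM²) / (2·GF·GM)
  ∠FGM = 102.07°

Step 5: From AC = 12, AF = 9, CF = 6, by the inverse law of cosines:
  cos(∠CAF) = (AC² + AF² - CF²) / (2·AC·AF)
  ∠CAF = 28.96°

Step 6: From MF = 13, MG = 11, FG = 5, by the inverse law of cosines:
  cos(∠FMG) = (MF² + MG² - FG²) / (2·MF·MG)
  ∠FMG = 22.09°

Step 7: From CA = 12, CF = 6, AF = 9, by the inverse law of cosines:
  cos(∠ACF) = (CA² + CF² - AF²) / (2·CA·CF)
  ∠ACF = 46.57°

Step 8: From DF = √129, FG = 5, and ∠DFG = 135°, by the law of cosines:
  DG² = DF² + FG² - 2·DF·FG·cos(135°) = 129 + 25 + 80.31 = 234.3
  DG ≈ 15.31

Step 9: From DF = √129, FA = 9, and ∠DFA = 30°, by the law of cosines:
  DA² = DF² + FA² - 2·DF·FA·cos(30°) = 129 + 81 - 177.1 = 32.95
  DA ≈ 5.74

Step 10: From FD = √129, FN = 8, DN = 5, by the inverse law of cosines:
  cos(∠DFN) = (FD² + FN² - DN²) / (2·FD·FN)
  ∠DFN = 22.41°

Step 11: From DF = √129, DN = 5, FN = 8, by the inverse law of cosines:
  cos(∠FDN) = (DF² + DN² - FN²) / (2·DF·DN)
  ∠FDN = 37.59°

Step 12: From DA = 5.74, DF = √129, AF = 9, by the inverse law of cosines:
  cos(∠ADF) = (DA² + DF² - AF²) / (2·DA·DF)
  ∠ADF = 51.62°

Step 13: From DF = √129, DG = 15.31, FG = 5, by the inverse law of cosines:
  cos(∠FDG) = (DF² + DG² - FG²) / (2·DF·DG)
  ∠FDG = 13.35°

Step 14: From GD = 15.31, GF = 5, DF = √129, by the inverse law of cosines:
  cos(∠DGF) = (GD² + GF² - DF²) / (2·GD·GF)
  ∠DGF = 31.65°

Step 15: From AD = 5.74, AF = 9, DF = √129, by the inverse law of cosines:
  cos(∠DAF) = (AD² + AF² - DF²) / (2·AD·AF)
  ∠DAF = 98.38°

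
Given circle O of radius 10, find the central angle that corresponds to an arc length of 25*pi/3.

The full circumference is 2πr = 20*pi.
The arc is 25*pi/3 / 20*pi = 5/12 of the full circle.
So the central angle = 5/12 × 360° = 150°.

150°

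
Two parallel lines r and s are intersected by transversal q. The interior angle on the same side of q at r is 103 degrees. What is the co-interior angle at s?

Co-interior (same-side interior) angles are between the parallel lines on the same side of the transversal.
Unlike corresponding or alternate interior angles, they are supplementary rather than equal.
So the angle = 180 - 103 = 77 degrees.

77 degrees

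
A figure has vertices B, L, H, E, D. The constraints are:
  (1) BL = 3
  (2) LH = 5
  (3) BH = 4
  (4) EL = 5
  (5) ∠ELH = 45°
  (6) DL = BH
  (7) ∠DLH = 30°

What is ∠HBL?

Step 1: By the inverse law of cosines on triangle HBL: cos(∠HBL) = (4² + 3² − 5²) / (2·4·3) = 0/24 = 0, so ∠HBL = 90°.

Therefore, the measure of angle ∠HBL = 90°.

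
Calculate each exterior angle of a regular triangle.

Each exterior angle of a regular n-gon is 360 / n.
For n = 3: 360 / 3 = 120 degrees.

120 degrees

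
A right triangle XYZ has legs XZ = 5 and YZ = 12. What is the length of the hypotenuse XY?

XY = sqrt(5^2 + 12^2) = sqrt(169) = 13

13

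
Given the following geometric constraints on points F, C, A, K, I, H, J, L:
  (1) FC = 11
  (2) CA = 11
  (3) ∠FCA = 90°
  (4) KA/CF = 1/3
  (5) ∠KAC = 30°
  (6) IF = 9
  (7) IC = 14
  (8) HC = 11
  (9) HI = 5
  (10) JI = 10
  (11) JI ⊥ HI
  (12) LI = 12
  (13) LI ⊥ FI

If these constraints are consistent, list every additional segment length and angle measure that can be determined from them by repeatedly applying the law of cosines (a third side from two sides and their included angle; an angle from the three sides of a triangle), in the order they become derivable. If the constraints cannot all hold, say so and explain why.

The constraints are consistent. Derivable facts, in order:
After 1 step:
- CK ≈ 8.04
- FA = 11·√2
- FL = 15
- HJ = 5·√5
- ∠CFI = 88.26°
- ∠CHI = 117.04°
- ∠CIF = 51.75°
- ∠CIH = 44.42°
- ∠FCI = 39.98°
- ∠HCI = 18.55°
After 2 steps:
- ∠ACK = 13.19°
- ∠AFC = 45°
- ∠AKC = 136.81°
- ∠CAF = 45°
- ∠FLI = 36.87°
- ∠HJI = 26.57°
- ∠IFL = 53.13°
- ∠IHJ = 63.43°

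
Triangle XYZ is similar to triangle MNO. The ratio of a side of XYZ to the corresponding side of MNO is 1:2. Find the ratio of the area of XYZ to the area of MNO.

Area ratio = (side ratio)^2 = (1/2)^2 = 1:4.

1:4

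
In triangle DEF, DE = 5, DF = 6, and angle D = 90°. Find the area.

Area = (1/2)(5)(6) sin(90°) = (1/2)(5)(6)(1) = 15

15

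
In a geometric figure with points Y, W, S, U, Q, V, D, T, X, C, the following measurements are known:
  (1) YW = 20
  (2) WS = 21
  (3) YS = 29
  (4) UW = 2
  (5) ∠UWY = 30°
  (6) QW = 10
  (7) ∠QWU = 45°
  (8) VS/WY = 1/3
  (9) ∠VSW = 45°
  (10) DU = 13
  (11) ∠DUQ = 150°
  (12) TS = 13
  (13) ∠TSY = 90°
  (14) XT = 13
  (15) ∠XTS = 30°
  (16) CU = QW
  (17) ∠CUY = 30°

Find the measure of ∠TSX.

Step 1: By the law of cosines on triangle STX: SX² = 13² + 13² − 2·13·13·cos(30°) = 45.28, so SX ≈ 6.73.
Step 2: By the inverse law of cosines on triangle TSX: cos(∠TSX) = (13² + 6.73² − 13²) / (2·13·6.73) = 45.28/174.96 = 0.2588, so ∠TSX = 75°.

Therefore, the measure of angle ∠TSX = 75°.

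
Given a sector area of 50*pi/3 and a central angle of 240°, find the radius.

r² = 360 × 50*pi/3 / (π × 240) = 25, so r = 5.

5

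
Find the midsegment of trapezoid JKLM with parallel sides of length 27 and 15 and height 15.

midsegment = (27 + 15) / 2 = 42 / 2 = 21

21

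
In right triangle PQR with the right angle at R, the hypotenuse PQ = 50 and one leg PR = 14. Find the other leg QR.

By the Pythagorean theorem: QR^2 = PQ^2 - PR^2
QR^2 = 50^2 - 14^2 = 2500 - 196 = 2304
QR = sqrt(2304) = 48

48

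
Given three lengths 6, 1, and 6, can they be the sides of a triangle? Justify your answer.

Check all three triangle inequalities:
6 + 1 = 7 > 6 ✓
6 + 6 = 12 > 1 ✓
1 + 6 = 7 > 6 ✓
All conditions hold, so these sides form a valid triangle.

Yes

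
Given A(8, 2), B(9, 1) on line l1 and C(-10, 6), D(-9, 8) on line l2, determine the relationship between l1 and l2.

Slope of line 1: m1 = (1 - 2)/(9 - 8) = -1/1 = -1
Slope of line 2: m2 = (8 - 6)/(-9 - -10) = 2/1 = 2
m1 != m2 and m1*m2 = -2 != -1. Neither.

Neither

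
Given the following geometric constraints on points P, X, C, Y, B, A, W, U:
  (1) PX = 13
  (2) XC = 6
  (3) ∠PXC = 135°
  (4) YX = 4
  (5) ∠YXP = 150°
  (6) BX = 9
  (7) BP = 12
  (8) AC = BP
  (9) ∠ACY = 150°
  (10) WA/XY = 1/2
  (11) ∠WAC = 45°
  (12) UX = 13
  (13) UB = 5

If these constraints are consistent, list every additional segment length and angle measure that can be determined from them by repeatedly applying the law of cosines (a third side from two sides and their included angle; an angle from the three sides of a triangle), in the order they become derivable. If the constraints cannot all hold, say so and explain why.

The constraints are consistent. Derivable facts, in order:
After 1 step:
- CW ≈ 10.68
- PC ≈ 17.76
- PY ≈ 16.59
- ∠BPX = 41.96°
- ∠BUX = 29.63°
- ∠BXP = 63.06°
- ∠BXU = 15.94°
- ∠PBX = 74.97°
- ∠UBX = 134.43°
After 2 steps:
- ∠ACW = 7.61°
- ∠AWC = 127.39°
- ∠CPX = 13.82°
- ∠PCX = 31.18°
- ∠PYX = 23.07°
- ∠XPY = 6.93°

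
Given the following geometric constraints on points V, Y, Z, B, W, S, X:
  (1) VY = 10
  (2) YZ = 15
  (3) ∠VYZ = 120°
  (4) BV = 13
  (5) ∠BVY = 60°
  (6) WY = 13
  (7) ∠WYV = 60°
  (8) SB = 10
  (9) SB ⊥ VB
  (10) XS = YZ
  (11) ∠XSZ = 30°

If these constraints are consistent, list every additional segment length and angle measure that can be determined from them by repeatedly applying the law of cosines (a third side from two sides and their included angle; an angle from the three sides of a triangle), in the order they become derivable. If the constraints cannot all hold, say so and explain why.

The constraints are consistent. Derivable facts, in order:
After 1 step:
- VS ≈ 16.4
- VW = √139
- VZ = 5·√19
- YB = √139
After 2 steps:
- ∠BSV = 52.43°
- ∠BVS = 37.57°
- ∠BYV = 72.73°
- ∠VBY = 47.27°
- ∠VWY = 47.27°
- ∠VZY = 23.41°
- ∠WVY = 72.73°
- ∠YVZ = 36.59°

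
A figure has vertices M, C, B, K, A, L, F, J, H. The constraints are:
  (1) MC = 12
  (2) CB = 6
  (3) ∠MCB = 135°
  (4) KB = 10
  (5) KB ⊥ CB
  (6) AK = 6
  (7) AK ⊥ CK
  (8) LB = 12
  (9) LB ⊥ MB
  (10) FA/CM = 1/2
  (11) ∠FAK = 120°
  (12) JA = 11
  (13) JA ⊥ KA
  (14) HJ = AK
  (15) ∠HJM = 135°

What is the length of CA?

Step 1: By the law of cosines on triangle CBK: CK² = 6² + 10² − 2·6·10·cos(90°) = 136, so CK = 2·√34.
Step 2: By the law of cosines on triangle CKA: CA² = (2·√34)² + 6² − 2·2·√34·6·cos(90°) = 172, so CA = 2·√43.

Therefore, the length of CA = 2·√43.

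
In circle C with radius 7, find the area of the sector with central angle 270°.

Sector area = πr² × θ/360
= π × 7² × 3/4
= π × 49 × 3/4
= 147*pi/4

147*pi/4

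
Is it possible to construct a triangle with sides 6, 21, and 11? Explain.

Check the triangle inequality: 6 + 11 = 17 ≤ 21.
Since the sum of two sides does not exceed the third, no triangle can be formed.

No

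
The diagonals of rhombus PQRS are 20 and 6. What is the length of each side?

The diagonals of a rhombus bisect each other at right angles.
Half-diagonals: 20/2 = 10 and 6/2 = 3
side = sqrt(10^2 + 3^2)
side = sqrt(100 + 9)
side = sqrt(109)

sqrt(109)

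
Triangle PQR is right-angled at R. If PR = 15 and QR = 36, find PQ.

By the Pythagorean theorem: PQ^2 = PR^2 + QR^2
PQ^2 = 15^2 + 36^2 = 225 + 1296 = 1521
PQ = sqrt(1521) = 39

39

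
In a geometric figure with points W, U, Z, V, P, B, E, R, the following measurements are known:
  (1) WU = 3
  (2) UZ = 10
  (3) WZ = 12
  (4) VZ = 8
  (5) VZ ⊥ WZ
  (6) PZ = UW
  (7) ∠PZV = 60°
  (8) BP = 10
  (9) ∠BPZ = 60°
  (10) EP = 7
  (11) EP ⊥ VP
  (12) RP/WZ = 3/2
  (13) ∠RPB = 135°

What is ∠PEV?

From the given relations: PZ = UW = 3.
Step 1: By the law of cosines on triangle VZP: VP² = 8² + 3² − 2·8·3·cos(60°) = 49, so VP = 7.
Step 2: By the law of cosines on triangle EPV: EV² = 7² + 7² − 2·7·7·cos(90°) = 98, so EV = 7·√2.
Step 3: By the inverse law of cosines on triangle PEV: cos(∠PEV) = (7² + (7·√2)² − 7²) / (2·7·7·√2) = 98/138.59 = 0.7071, so ∠PEV = 45°.

Therefore, the measure of angle ∠PEV = 45°.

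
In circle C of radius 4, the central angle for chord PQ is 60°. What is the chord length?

Chord = 2(4) sin(30°) = 4

4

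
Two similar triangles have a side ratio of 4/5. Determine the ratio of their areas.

Area ratio = (side ratio)^2 = (4/5)^2 = 16:25.

16:25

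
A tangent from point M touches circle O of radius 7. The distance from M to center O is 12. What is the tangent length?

Let T be the point of tangency. Then OT ⊥ MT (radius ⊥ tangent).
In right triangle OTM: OM² = OT² + MT²
12² = 7² + MT²
MT² = 95, MT = sqrt(95)

sqrt(95)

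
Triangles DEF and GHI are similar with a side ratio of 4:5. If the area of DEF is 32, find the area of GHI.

The ratio of areas of similar triangles = (side ratio)^2.
Side ratio = 4:5, so area ratio = 16:25.
Area of GHI / Area of DEF = 25/16
Area of GHI = 32 * 25/16 = 50

50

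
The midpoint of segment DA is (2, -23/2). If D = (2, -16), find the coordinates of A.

Using the midpoint formula: M = ((x1 + x2)/2, (y1 + y2)/2)
We know M = (2, -23/2) and D = (2, -16)
For x: 2 = (2 + x2)/2, so x2 = 2*2 - 2 = 2
For y: -23/2 = (-16 + y2)/2, so y2 = 2*-23/2 - -16 = -7
A = (2, -7)

(2, -7)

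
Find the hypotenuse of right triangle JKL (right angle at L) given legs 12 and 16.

JK = sqrt(12^2 + 16^2) = sqrt(400) = 20

20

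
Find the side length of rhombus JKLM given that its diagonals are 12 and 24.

In a rhombus, the diagonals bisect each other perpendicularly, creating four congruent right triangles.
Each triangle has legs 6 (half of 12) and 12 (half of 24).
The hypotenuse of each right triangle is a side of the rhombus:
side = sqrt(6^2 + 12^2) = sqrt(180) = 6*sqrt(5)

6*sqrt(5)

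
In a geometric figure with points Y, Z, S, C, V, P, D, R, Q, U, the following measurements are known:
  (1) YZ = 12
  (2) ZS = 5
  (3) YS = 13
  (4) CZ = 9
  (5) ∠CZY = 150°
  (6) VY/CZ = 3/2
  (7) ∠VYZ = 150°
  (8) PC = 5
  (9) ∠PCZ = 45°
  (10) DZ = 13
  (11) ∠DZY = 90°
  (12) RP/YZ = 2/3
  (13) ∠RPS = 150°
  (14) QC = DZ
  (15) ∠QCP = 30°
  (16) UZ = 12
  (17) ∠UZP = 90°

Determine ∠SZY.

Step 1: By the inverse law of cosines on triangle SZY: cos(∠SZY) = (5² + 12² − 13²) / (2·5·12) = 0/120 = 0, so ∠SZY = 90°.

Therefore, the measure of angle ∠SZY = 90°.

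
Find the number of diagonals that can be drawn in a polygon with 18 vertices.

Each of the 18 vertices connects to 15 non-adjacent vertices via diagonals.
Total connections = 18 × 15 = 270, but each diagonal is counted twice.
Number of diagonals = 270 / 2 = 135.

135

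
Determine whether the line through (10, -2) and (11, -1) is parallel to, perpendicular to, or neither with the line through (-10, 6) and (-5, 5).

Slope of line 1: m1 = (-1 - -2)/(11 - 10) = 1/1 = 1
Slope of line 2: m2 = (5 - 6)/(-5 - -10) = -1/5 = -1/5
m1 != m2 and m1*m2 = -1/5 != -1. Neither.

Neither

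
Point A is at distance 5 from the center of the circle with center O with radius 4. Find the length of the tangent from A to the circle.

Let T be the point of tangency. Then OT ⊥ AT (radius ⊥ tangent).
In right triangle OTA: OA² = OT² + AT²
5² = 4² + AT²
AT² = 9, AT = 3

3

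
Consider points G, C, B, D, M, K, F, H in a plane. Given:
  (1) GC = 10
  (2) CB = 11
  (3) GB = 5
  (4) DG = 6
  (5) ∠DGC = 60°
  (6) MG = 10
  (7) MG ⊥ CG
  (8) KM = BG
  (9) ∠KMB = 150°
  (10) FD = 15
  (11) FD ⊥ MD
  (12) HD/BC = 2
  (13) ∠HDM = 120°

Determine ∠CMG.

Step 1: By the law of cosines on triangle MGC: MC² = 10² + 10² − 2·10·10·cos(90°) = 200, so MC = 10·√2.
Step 2: By the inverse law of cosines on triangle CMG: cos(∠CMG) = ((10·√2)² + 10² − 10²) / (2·10·√2·10) = 200/282.84 = 0.7071, so ∠CMG = 45°.

Therefore, the measure of angle ∠CMG = 45°.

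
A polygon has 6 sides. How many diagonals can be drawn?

Each of the 6 vertices connects to 3 non-adjacent vertices via diagonals.
Total connections = 6 × 3 = 18, but each diagonal is counted twice.
Number of diagonals = 18 / 2 = 9.

9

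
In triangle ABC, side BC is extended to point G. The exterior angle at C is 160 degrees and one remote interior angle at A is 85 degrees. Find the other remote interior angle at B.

The exterior angle theorem states that an exterior angle equals the sum of the two non-adjacent interior angles.
So 160 = 85 + angle B, which gives angle B = 160 - 85 = 75 degrees.

75 degrees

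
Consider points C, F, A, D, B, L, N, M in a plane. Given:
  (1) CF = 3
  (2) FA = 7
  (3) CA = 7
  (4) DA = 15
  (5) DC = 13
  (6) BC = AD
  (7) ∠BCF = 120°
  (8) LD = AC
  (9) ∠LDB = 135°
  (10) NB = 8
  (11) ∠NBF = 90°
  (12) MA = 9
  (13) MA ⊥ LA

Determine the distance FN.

From the given relations: BC = AD = 15.
Step 1: By the law of cosines on triangle BCF: BF² = 15² + 3² − 2·15·3·cos(120°) = 279, so BF = 3·√31.
Step 2: By the law of cosines on triangle FBN: FN² = (3·√31)² + 8² − 2·3·√31·8·cos(90°) = 343, so FN = 7·√7.

Therefore, the length of FN = 7·√7.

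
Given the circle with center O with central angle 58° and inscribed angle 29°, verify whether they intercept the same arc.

By the inscribed angle theorem, if both angles subtend the same arc, the inscribed angle must be half the central angle.
Half of 58° = 29°, which equals the given inscribed angle of 29°.
Therefore, yes, they correspond to the same arc.

Yes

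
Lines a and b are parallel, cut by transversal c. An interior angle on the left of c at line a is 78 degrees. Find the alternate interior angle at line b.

Alternate interior angles formed by parallel lines and a transversal are equal.
The given angle is 78 degrees.
The alternate interior angle = 78 degrees.

78 degrees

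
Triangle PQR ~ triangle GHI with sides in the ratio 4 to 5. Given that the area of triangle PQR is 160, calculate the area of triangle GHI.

For similar figures, the area ratio equals the square of the side ratio.
Side ratio (PQR to GHI) = 4:5, so area ratio = 4^2:5^2 = 16:25.
If the area of PQR is 160, then the area of GHI = 160 * (25/16) = 250.

250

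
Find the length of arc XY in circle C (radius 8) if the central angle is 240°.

Arc length = 2πr × θ/360
= 2π × 8 × 2/3
= 32*pi/3

32*pi/3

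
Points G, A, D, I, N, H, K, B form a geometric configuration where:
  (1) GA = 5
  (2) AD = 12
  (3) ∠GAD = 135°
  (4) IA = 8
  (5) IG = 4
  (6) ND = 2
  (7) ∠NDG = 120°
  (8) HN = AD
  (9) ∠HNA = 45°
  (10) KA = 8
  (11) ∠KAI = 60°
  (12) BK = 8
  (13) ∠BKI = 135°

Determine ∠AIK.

Step 1: By the law of cosines on triangle IAK: IK² = 8² + 8² − 2·8·8·cos(60°) = 64, so IK = 8.
Step 2: By the inverse law of cosines on triangle AIK: cos(∠AIK) = (8² + 8² − 8²) / (2·8·8) = 64/128 = 0.5, so ∠AIK = 60°.

Therefore, the measure of angle ∠AIK = 60°.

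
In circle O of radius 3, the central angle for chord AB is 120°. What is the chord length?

Drop a perpendicular from the center to the chord, bisecting both the chord and the central angle.
Each half-chord = r sin(θ/2) = 3 sin(60°).
The full chord = 2 × 3 × sin(60°) = 3*sqrt(3).

3*sqrt(3)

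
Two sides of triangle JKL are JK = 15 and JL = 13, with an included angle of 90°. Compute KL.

Since angle J = 90°, this is a right triangle and the law of cosines reduces to the Pythagorean theorem.
KL^2 = 15^2 + 13^2 = 394
KL = sqrt(394)

sqrt(394)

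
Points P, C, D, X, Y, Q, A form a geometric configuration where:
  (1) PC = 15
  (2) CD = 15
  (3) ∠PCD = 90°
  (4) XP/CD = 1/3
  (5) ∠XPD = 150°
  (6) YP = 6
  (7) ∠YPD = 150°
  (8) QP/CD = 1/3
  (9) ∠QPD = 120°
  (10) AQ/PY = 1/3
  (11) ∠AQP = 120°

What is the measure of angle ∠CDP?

Step 1: By the law of cosines on triangle DCP: DP² = 15² + 15² − 2·15·15·cos(90°) = 450, so DP = 15·√2.
Step 2: By the inverse law of cosines on triangle CDP: cos(∠CDP) = (15² + (15·√2)² − 15²) / (2·15·15·√2) = 450/636.4 = 0.7071, so ∠CDP = 45°.

Therefore, the measure of angle ∠CDP = 45°.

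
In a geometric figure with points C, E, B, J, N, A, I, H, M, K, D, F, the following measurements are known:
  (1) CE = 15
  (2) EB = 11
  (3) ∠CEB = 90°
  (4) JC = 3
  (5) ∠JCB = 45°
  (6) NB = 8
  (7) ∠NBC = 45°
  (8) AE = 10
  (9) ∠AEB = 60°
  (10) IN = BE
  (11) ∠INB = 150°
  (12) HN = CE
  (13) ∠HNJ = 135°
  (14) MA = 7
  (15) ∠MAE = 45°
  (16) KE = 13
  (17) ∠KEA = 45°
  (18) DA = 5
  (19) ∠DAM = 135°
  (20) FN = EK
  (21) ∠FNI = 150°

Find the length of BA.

Step 1: By the law of cosines on triangle BEA: BA² = 11² + 10² − 2·11·10·cos(60°) = 111, so BA = √111.

Therefore, the length of BA = √111.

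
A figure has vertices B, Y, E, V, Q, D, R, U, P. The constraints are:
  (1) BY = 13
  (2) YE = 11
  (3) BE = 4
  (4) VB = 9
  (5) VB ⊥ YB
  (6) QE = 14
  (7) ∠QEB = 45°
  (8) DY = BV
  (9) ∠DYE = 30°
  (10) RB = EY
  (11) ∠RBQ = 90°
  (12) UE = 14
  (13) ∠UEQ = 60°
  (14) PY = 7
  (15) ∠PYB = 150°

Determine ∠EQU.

Step 1: By the law of cosines on triangle QEU: QU² = 14² + 14² − 2·14·14·cos(60°) = 196, so QU = 14.
Step 2: By the inverse law of cosines on triangle EQU: cos(∠EQU) = (14² + 14² − 14²) / (2·14·14) = 196/392 = 0.5, so ∠EQU = 60°.

Therefore, the measure of angle ∠EQU = 60°.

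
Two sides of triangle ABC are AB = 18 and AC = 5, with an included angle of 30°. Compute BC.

Law of cosines: BC^2 = 18^2 + 5^2 - 2(18)(5)cos(30°) = 349 - 90*sqrt(3), so BC = sqrt(349 - 90*sqrt(3)).

sqrt(349 - 90*sqrt(3))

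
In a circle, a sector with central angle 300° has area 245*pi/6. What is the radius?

The sector covers 300°/360° = 5/6 of the full circle.
Full circle area = 245*pi/6 / 5/6 = 49*pi.
Since full area = πr², we get r² = 49*pi/π = 49, so r = 7.

7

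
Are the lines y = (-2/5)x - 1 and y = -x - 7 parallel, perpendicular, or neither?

Slope of line 1: m1 = -2/5
Slope of line 2: m2 = -1
m1 != m2 (-2/5 != -1), so not parallel.
m1 * m2 = (-2/5) * (-1) = 2/5 != -1, so not perpendicular.
The lines are neither parallel nor perpendicular.

Neither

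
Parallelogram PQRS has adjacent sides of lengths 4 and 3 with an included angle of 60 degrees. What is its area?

Area = a * b * sin(theta)
Area = 4 * 3 * sin(60 degrees)
Area = 12 * sqrt(3)/2
Area = 6*sqrt(3)

6*sqrt(3)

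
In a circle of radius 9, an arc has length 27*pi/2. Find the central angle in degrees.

θ = 360 × 27*pi/2 / (2π × 9) = 270° (rearranging arc length formula).

270°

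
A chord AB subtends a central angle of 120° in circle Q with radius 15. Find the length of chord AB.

Chord = 2(15) sin(60°) = 15*sqrt(3)

15*sqrt(3)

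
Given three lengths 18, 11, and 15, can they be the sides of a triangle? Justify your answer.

Yes.
The triangle inequality requires that the sum of any two sides exceeds the third.
Here 11 + 15 = 26 > 18, so the condition is met.

Yes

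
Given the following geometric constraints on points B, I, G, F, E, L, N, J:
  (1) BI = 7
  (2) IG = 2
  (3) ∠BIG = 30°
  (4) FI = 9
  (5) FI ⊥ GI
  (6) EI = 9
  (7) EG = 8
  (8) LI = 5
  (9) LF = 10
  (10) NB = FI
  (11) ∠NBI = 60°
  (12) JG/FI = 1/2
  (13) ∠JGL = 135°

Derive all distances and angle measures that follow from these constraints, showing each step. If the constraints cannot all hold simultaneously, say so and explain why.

The constraints are consistent.

From the given relations:
  NB = FI = 9
  JG = 1/2·FI = 1/2·9 ≈ 4.5

Step 1: From BI = 7, IG = 2, and ∠BIG = 30°, by the law of cosines:
  BG² = BI² + IG² - 2·BI·IG·cos(30°) = 49 + 4 - 24.25 = 28.75
  BG ≈ 5.36

Step 2: From IB = 7, BN = 9, and ∠IBN = 60°, by the law of cosines:
  IN² = IB² + BN² - 2·IB·BN·cos(60°) = 49 + 81 - 63 = 67
  IN = √67

Step 3: From GI = 2, IF = 9, and ∠GIF = 90°, by the law of cosines:
  GF² = GI² + IF² - 2·GI·IF·cos(90°) = 4 + 81 - 0 = 85
  GF = √85

Step 4: From IE = 9, IG = 2, EG = 8, by the inverse law of cosines:
  cos(∠EIG) = (IE² + IG² - EG²) / (2·IE·IG)
  ∠EIG = 54.31°

Step 5: From IF = 9, IL = 5, FL = 10, by the inverse law of cosines:
  cos(∠FIL) = (IF² + IL² - FL²) / (2·IF·IL)
  ∠FIL = 86.18°

Step 6: From GE = 8, GI = 2, EI = 9, by the inverse law of cosines:
  cos(∠EGI) = (GE² + GI² - EI²) / (2·GE·GI)
  ∠EGI = 113.97°

Step 7: From FI = 9, FL = 10, IL = 5, by the inverse law of cosines:
  cos(∠IFL) = (FI² + FL² - IL²) / (2·FI·FL)
  ∠IFL = 29.93°

Step 8: From EG = 8, EI = 9, GI = 2, by the inverse law of cosines:
  cos(∠GEI) = (EG² + EI² - GI²) / (2·EG·EI)
  ∠GEI = 11.72°

Step 9: From LF = 10, LI = 5, FI = 9, by the inverse law of cosines:
  cos(∠FLI) = (LF² + LI² - FI²) / (2·LF·LI)
  ∠FLI = 63.9°

Step 10: From BG = 5.36, BI = 7, GI = 2, by the inverse law of cosines:
  cos(∠GBI) = (BG² + BI² - GI²) / (2·BG·BI)
  ∠GBI = 10.75°

Step 11: From IB = 7, IN = √67, BN = 9, by the inverse law of cosines:
  cos(∠BIN) = (IB² + IN² - BN²) / (2·IB·IN)
  ∠BIN = 72.22°

Step 12: From GB = 5.36, GI = 2, BI = 7, by the inverse law of cosines:
  cos(∠BGI) = (GB² + GI² - BI²) / (2·GB·GI)
  ∠BGI = 139.25°

Step 13: From GF = √85, GI = 2, FI = 9, by the inverse law of cosines:
  cos(∠FGI) = (GF² + GI² - FI²) / (2·GF·GI)
  ∠FGI = 77.47°

Step 14: From FG = √85, FI = 9, GI = 2, by the inverse law of cosines:
  cos(∠GFI) = (FG² + FI² - GI²) / (2·FG·FI)
  ∠GFI = 12.53°

Step 15: From NB = 9, NI = √67, BI = 7, by the inverse law of cosines:
  cos(∠BNI) = (NB² + NI² - BI²) / (2·NB·NI)
  ∠BNI = 47.78°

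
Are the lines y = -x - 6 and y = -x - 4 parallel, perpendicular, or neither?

Slope of line 1: m1 = -1
Slope of line 2: m2 = -1
m1 = m2, so the lines are parallel.

Parallel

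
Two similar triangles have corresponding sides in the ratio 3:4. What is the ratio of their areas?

Area ratio = (side ratio)^2 = (3/4)^2 = 9:16.

9:16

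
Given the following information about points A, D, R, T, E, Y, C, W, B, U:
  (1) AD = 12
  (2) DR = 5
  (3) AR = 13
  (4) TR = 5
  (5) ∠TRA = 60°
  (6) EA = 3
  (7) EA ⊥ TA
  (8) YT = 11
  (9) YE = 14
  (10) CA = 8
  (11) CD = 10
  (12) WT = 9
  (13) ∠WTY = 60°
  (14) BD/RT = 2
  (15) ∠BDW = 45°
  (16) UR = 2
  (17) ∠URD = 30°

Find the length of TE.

Step 1: By the law of cosines on triangle ART: AT² = 13² + 5² − 2·13·5·cos(60°) = 129, so AT = √129.
Step 2: By the law of cosines on triangle TAE: TE² = √129² + 3² − 2·√129·3·cos(90°) = 138, so TE = √138.

Therefore, the length of TE = √138.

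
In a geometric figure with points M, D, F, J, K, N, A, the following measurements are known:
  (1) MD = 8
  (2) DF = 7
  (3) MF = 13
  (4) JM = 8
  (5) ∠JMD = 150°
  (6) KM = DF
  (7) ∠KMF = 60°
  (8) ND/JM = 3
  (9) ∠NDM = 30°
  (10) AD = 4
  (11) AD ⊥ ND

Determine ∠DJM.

Step 1: By the law of cosines on triangle JMD: JD² = 8² + 8² − 2·8·8·cos(150°) = 238.85, so JD ≈ 15.45.
Step 2: By the inverse law of cosines on triangle DJM: cos(∠DJM) = (15.45² + 8² − 8²) / (2·15.45·8) = 238.85/247.28 = 0.9659, so ∠DJM = 15°.

Therefore, the measure of angle ∠DJM = 15°.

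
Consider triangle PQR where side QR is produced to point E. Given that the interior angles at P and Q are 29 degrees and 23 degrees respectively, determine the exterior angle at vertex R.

Exterior angle = 29 + 23 = 52 degrees (exterior angle theorem).

52 degrees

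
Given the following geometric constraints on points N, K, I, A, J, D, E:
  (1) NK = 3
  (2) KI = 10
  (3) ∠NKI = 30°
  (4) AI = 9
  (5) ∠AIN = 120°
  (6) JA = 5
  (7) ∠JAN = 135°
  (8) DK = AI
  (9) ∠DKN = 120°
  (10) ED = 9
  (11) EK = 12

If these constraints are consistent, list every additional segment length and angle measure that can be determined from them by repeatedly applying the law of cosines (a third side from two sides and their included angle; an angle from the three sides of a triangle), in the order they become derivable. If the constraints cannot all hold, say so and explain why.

The constraints are consistent. Derivable facts, in order:
After 1 step:
- ND = 3·√13
- NI ≈ 7.55
- ∠DEK = 48.19°
- ∠DKE = 48.19°
- ∠EDK = 83.62°
After 2 steps:
- NA ≈ 14.35
- ∠DNK = 46.1°
- ∠INK = 138.54°
- ∠KDN = 13.9°
- ∠KIN = 11.46°
After 3 steps:
- NJ ≈ 18.23
- ∠ANI = 32.89°
- ∠IAN = 27.11°
After 4 steps:
- ∠AJN = 33.82°
- ∠ANJ = 11.18°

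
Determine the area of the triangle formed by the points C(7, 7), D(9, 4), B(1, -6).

Using the Shoelace formula for a triangle:
Area = (1/2)|x0(y1 - y2) + x1(y2 - y0) + x2(y0 - y1)|
Area = (1/2)|7(4 - -6) + 9(-6 - 7) + 1(7 - 4)|
Area = (1/2)|70 + -117 + 3|
Area = (1/2)|-44|
Area = (1/2)(44)
Area = 22

22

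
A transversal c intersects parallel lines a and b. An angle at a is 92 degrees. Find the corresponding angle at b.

Corresponding angles are equal: 92 degrees.

92 degrees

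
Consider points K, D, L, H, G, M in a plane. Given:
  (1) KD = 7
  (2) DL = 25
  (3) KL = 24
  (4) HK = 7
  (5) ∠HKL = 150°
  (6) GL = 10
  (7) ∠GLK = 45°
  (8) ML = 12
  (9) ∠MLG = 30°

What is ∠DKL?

Step 1: By the inverse law of cosines on triangle DKL: cos(∠DKL) = (7² + 24² − 25²) / (2·7·24) = 0/336 = 0, so ∠DKL = 90°.

Therefore, the measure of angle ∠DKL = 90°.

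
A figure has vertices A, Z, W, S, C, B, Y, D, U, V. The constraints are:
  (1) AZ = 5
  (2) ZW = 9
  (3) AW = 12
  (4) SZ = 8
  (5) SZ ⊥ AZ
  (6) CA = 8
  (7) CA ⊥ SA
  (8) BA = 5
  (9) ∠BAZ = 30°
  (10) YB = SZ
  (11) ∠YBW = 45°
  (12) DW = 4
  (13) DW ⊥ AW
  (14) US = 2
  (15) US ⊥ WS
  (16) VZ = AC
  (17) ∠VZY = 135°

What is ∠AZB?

Step 1: By the law of cosines on triangle ZAB: ZB² = 5² + 5² − 2·5·5·cos(30°) = 6.7, so ZB ≈ 2.59.
Step 2: By the inverse law of cosines on triangle AZB: cos(∠AZB) = (5² + 2.59² − 5²) / (2·5·2.59) = 6.7/25.88 = 0.2588, so ∠AZB = 75°.

Therefore, the measure of angle ∠AZB = 75°.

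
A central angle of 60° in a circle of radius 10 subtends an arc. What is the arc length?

The full circumference is 2πr = 2π(10) = 20*pi.
The arc spans 60° out of 360°, which is a fraction of 1/6.
Arc length = 20*pi × 1/6 = 10*pi/3.

10*pi/3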